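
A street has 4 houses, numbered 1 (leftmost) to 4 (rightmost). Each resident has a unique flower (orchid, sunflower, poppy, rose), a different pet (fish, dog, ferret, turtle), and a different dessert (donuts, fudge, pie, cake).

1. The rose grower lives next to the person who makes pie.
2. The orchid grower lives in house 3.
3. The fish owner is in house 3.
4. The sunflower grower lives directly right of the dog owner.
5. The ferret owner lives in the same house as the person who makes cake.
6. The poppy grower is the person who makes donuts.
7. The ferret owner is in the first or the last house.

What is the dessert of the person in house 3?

pie

The orchid grower is in house 3 (clue 2).
The fish owner is in house 3 (clue 3).
Clue 4 places the sunflower grower in house 2.
By clue 4, the dog owner is in house 1.
House 2's pet must be turtle (nothing else left).
House 4 pet: only ferret fits.
By clue 5, the person who makes cake is in house 4.
By clue 6, the poppy grower is in house 1.
The only flower still possible for house 4 is rose.
House 1 dessert: only donuts fits.
Clue 1: the person who makes pie is in house 3.
So house 2 gets fudge for dessert.
So: house 1 = poppy/dog/donuts, house 2 = sunflower/turtle/fudge, house 3 = orchid/fish/pie, house 4 = rose/ferret/cake.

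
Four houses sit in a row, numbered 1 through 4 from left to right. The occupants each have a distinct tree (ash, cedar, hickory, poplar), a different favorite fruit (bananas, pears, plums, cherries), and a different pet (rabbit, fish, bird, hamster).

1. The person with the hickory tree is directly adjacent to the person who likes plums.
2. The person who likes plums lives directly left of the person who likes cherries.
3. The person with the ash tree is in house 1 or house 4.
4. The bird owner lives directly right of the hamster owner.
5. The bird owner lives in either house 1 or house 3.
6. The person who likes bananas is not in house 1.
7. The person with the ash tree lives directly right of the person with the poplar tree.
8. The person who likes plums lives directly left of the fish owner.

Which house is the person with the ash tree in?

4

Clue 5 places the bird owner in house 3.
The person with the ash tree is in house 4 (clue 7).
Clue 7 places the person with the poplar tree in house 3.
By clue 4, the hamster owner is in house 2.
The only pet still possible for house 1 is rabbit.
So house 4 gets fish for pet.
Clue 1 places the person with the hickory tree in house 2.
Clue 8: the person who likes plums is in house 3.
So house 1 gets cedar for tree.
So house 1 gets pears for favorite fruit.
The person who likes cherries is in house 4 (clue 2).
House 2's favorite fruit must be bananas (nothing else left).
So: house 1 = cedar/pears/rabbit, house 2 = hickory/bananas/hamster, house 3 = poplar/plums/bird, house 4 = ash/cherries/fish.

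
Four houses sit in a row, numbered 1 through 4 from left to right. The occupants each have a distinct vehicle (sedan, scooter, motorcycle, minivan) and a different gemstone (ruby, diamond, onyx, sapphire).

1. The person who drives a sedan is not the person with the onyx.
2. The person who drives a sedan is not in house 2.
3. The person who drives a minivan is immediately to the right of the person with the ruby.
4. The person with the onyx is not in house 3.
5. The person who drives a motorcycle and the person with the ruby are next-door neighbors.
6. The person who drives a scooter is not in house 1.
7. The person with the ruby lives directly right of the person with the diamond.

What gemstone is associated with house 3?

ruby

The person who drives a minivan is narrowed to house 3 or 4; consider each.
Placing it in house 3 leads to a contradiction, so it's in house 4.
The person with the ruby is in house 3 (clue 3).
The person with the diamond is in house 2 (clue 7).
House 1's vehicle must be sedan (nothing else left).
The only vehicle still possible for house 3 is scooter.
By clue 1, the person with the onyx is in house 4.
The only vehicle still possible for house 2 is motorcycle.
The only gemstone still possible for house 1 is sapphire.
So: house 1 = sedan/sapphire, house 2 = motorcycle/diamond, house 3 = scooter/ruby, house 4 = minivan/onyx.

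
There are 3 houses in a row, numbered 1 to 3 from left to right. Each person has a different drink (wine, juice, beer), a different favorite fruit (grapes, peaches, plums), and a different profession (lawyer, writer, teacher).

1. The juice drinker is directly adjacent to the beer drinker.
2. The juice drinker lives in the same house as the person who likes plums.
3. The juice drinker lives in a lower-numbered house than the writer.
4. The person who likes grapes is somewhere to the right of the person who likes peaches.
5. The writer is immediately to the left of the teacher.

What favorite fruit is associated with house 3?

grapes

From clue 5, the writer must be in house 2.
Clue 5: the teacher is in house 3.
House 1 profession: only lawyer fits.
Clue 3 places the juice drinker in house 1.
That leaves grapes as the favorite fruit for house 3.
The beer drinker is in house 2 (clue 1).
Clue 2 places the person who likes plums in house 1.
The only drink still possible for house 3 is wine.
So house 2 gets peaches for favorite fruit.
So: house 1 = juice/plums/lawyer, house 2 = beer/peaches/writer, house 3 = wine/grapes/teacher.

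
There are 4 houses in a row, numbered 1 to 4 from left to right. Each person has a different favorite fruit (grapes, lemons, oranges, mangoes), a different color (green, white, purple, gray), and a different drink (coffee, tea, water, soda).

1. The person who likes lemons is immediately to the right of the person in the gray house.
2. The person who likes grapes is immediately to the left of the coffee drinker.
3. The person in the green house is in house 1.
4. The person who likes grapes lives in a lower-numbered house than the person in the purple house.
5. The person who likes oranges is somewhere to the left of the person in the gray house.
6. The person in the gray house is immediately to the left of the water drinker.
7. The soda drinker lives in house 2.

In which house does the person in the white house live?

Clue 3 places the person in the green house in house 1.
Clue 7 places the soda drinker in house 2.
So house 1 gets tea for drink.
The person who likes grapes is narrowed to house 2 or 3; consider each.
Placing it in house 3 leads to a contradiction, so it's in house 2.
Clue 2: the coffee drinker is in house 3.
House 1's favorite fruit must be oranges (nothing else left).
The only drink still possible for house 4 is water.
Clue 6 places the person in the gray house in house 3.
That leaves white as the color for house 2.
The only color still possible for house 4 is purple.
From clue 1, the person who likes lemons must be in house 4.
So house 3 gets mangoes for favorite fruit.
So: house 1 = oranges/green/tea, house 2 = grapes/white/soda, house 3 = mangoes/gray/coffee, house 4 = lemons/purple/water.

2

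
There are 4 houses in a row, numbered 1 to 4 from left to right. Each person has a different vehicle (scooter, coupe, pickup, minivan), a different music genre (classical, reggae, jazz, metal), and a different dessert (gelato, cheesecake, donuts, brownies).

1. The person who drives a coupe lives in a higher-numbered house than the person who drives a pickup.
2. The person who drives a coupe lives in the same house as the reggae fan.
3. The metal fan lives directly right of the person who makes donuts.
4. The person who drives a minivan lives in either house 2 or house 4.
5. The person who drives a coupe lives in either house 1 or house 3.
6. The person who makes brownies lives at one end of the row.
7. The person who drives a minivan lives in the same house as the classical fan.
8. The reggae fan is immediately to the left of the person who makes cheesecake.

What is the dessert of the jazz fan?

brownies

Clue 5: the person who drives a coupe is in house 3.
House 1's music genre must be jazz (nothing else left).
Clue 2 places the reggae fan in house 3.
Clue 8 places the person who makes cheesecake in house 4.
So house 1 gets brownies for dessert.
Clue 3: the metal fan is in house 4.
Clue 3 places the person who makes donuts in house 3.
So house 2 gets classical for music genre.
House 2 dessert: only gelato fits.
Clue 7: the person who drives a minivan is in house 2.
That leaves scooter as the vehicle for house 4.
So house 1 gets pickup for vehicle.
So: house 1 = pickup/jazz/brownies, house 2 = minivan/classical/gelato, house 3 = coupe/reggae/donuts, house 4 = scooter/metal/cheesecake.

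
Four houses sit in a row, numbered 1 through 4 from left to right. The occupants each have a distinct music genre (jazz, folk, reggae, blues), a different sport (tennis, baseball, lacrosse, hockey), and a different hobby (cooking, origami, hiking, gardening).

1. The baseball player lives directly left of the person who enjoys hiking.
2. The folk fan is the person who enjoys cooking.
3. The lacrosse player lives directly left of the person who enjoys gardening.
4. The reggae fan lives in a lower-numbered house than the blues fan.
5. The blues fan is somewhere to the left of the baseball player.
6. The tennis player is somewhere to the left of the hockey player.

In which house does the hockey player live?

By clue 5, the blues fan is in house 2.
The baseball player is in house 3 (clue 5).
So house 4 gets hockey for sport.
Clue 1: the person who enjoys hiking is in house 4.
Clue 4: the reggae fan is in house 1.
The folk fan is in house 3 (clue 2).
Clue 2: the person who enjoys cooking is in house 3.
So house 4 gets jazz for music genre.
House 1's hobby must be origami (nothing else left).
That leaves gardening as the hobby for house 2.
Clue 3 places the lacrosse player in house 1.
That leaves tennis as the sport for house 2.
So: house 1 = reggae/lacrosse/origami, house 2 = blues/tennis/gardening, house 3 = folk/baseball/cooking, house 4 = jazz/hockey/hiking.

4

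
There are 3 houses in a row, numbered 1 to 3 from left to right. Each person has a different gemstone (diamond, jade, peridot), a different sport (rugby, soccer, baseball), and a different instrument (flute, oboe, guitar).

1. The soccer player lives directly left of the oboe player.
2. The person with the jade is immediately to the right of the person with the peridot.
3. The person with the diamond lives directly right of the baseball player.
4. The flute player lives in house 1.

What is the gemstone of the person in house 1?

peridot

Clue 4 places the flute player in house 1.
The only gemstone still possible for house 1 is peridot.
That leaves rugby as the sport for house 3.
The person with the jade is in house 2 (clue 2).
That leaves diamond as the gemstone for house 3.
By clue 3, the baseball player is in house 2.
So house 1 gets soccer for sport.
By clue 1, the oboe player is in house 2.
The only instrument still possible for house 3 is guitar.
So: house 1 = peridot/soccer/flute, house 2 = jade/baseball/oboe, house 3 = diamond/rugby/guitar.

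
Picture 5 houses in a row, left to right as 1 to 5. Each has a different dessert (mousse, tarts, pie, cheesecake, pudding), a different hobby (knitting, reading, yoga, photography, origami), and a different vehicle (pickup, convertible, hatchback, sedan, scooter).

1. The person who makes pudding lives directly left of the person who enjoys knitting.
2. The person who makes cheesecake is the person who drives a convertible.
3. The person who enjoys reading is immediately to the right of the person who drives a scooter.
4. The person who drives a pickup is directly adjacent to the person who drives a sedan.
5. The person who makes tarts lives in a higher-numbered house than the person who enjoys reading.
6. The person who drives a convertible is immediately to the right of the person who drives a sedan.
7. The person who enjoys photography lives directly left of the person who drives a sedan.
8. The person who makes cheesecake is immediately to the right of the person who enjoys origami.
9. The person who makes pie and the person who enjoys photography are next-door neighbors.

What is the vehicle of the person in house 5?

convertible

The person who makes cheesecake is narrowed to house 3 or 4 or 5; consider each.
Placing it in house 3 and house 4 leads to a contradiction, so it's in house 5.
Clue 2 places the person who drives a convertible in house 5.
Clue 6: the person who drives a sedan is in house 4.
Clue 7: the person who enjoys photography is in house 3.
Clue 8: the person who enjoys origami is in house 4.
House 1 hobby: only yoga fits.
The only hobby still possible for house 5 is knitting.
From clue 1, the person who makes pudding must be in house 4.
From clue 3, the person who drives a scooter must be in house 1.
Clue 4: the person who drives a pickup is in house 3.
That leaves mousse as the dessert for house 1.
House 2's dessert must be pie (nothing else left).
So house 3 gets tarts for dessert.
The only hobby still possible for house 2 is reading.
The only vehicle still possible for house 2 is hatchback.
So: house 1 = mousse/yoga/scooter, house 2 = pie/reading/hatchback, house 3 = tarts/photography/pickup, house 4 = pudding/origami/sedan, house 5 = cheesecake/knitting/convertible.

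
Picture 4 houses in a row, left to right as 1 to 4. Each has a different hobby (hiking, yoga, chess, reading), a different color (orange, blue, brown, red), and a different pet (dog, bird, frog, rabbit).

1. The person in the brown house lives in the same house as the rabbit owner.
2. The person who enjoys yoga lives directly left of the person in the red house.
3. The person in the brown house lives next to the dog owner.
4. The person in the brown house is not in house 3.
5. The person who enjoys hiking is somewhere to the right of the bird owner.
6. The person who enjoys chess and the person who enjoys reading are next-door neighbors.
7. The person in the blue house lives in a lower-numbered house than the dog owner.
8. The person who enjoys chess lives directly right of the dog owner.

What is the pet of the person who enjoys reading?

dog

So house 1 gets yoga for hobby.
By clue 2, the person in the red house is in house 2.
The only color still possible for house 3 is orange.
That leaves brown as the color for house 4.
The rabbit owner is in house 4 (clue 1).
Clue 3 places the dog owner in house 3.
Clue 8 places the person who enjoys chess in house 4.
So house 1 gets blue for color.
The person who enjoys reading is in house 3 (clue 6).
House 2 hobby: only hiking fits.
Clue 5: the bird owner is in house 1.
That leaves frog as the pet for house 2.
So: house 1 = yoga/blue/bird, house 2 = hiking/red/frog, house 3 = reading/orange/dog, house 4 = chess/brown/rabbit.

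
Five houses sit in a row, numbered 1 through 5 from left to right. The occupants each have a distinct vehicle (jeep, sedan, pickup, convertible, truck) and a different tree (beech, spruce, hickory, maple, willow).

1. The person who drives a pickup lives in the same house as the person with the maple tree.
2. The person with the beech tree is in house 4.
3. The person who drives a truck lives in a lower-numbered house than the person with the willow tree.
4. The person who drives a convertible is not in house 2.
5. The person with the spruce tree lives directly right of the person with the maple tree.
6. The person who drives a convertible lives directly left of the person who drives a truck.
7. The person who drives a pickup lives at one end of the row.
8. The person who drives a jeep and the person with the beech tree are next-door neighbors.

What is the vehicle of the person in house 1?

By clue 2, the person with the beech tree is in house 4.
The person who drives a pickup is in house 1 (clue 1).
The person with the maple tree is in house 1 (clue 1).
By clue 5, the person with the spruce tree is in house 2.
So house 3 gets convertible for vehicle.
By clue 6, the person who drives a truck is in house 4.
So house 2 gets sedan for vehicle.
House 5 vehicle: only jeep fits.
From clue 3, the person with the willow tree must be in house 5.
That leaves hickory as the tree for house 3.
So: house 1 = pickup/maple, house 2 = sedan/spruce, house 3 = convertible/hickory, house 4 = truck/beech, house 5 = jeep/willow.

pickup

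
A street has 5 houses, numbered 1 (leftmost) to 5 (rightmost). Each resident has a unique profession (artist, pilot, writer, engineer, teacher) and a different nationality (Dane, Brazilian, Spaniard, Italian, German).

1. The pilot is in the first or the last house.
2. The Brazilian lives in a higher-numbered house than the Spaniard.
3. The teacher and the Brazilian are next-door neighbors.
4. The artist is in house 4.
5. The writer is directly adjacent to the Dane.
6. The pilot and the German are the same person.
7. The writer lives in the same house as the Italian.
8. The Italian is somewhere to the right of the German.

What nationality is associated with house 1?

Clue 4: the artist is in house 4.
Clue 8 places the German in house 1.
By clue 6, the pilot is in house 1.
That leaves Italian as the nationality for house 5.
The writer is in house 5 (clue 7).
Clue 5: the Dane is in house 4.
So house 2 gets Spaniard for nationality.
That leaves Brazilian as the nationality for house 3.
By clue 3, the teacher is in house 2.
House 3's profession must be engineer (nothing else left).
So: house 1 = pilot/German, house 2 = teacher/Spaniard, house 3 = engineer/Brazilian, house 4 = artist/Dane, house 5 = writer/Italian.

German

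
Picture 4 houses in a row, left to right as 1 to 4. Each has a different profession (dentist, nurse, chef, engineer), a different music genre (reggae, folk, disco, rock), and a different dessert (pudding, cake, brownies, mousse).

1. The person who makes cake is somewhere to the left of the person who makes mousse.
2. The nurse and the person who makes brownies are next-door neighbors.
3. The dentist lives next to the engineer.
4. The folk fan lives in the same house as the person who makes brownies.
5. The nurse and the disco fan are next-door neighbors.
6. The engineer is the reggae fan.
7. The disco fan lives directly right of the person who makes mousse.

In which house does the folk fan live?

2

The disco fan is narrowed to house 3 or 4; consider each.
Placing it in house 3 leads to a contradiction, so it's in house 4.
Clue 5: the nurse is in house 3.
Clue 7: the person who makes mousse is in house 3.
Clue 4: the folk fan is in house 2.
The person who makes brownies is in house 2 (clue 4).
So house 4 gets chef for profession.
House 3 music genre: only rock fits.
House 4's dessert must be pudding (nothing else left).
By clue 6, the engineer is in house 1.
House 2 profession: only dentist fits.
The only music genre still possible for house 1 is reggae.
The only dessert still possible for house 1 is cake.
So: house 1 = engineer/reggae/cake, house 2 = dentist/folk/brownies, house 3 = nurse/rock/mousse, house 4 = chef/disco/pudding.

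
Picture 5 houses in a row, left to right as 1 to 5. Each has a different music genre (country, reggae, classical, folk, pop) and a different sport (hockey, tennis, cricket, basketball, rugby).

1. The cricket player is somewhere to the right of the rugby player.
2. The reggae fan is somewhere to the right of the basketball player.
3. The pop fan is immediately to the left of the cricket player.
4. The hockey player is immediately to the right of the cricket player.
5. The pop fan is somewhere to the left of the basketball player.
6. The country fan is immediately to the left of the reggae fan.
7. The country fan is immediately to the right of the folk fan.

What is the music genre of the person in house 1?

pop

The country fan is narrowed to house 2 or 3 or 4; consider each.
Placing it in house 2 and house 3 leads to a contradiction, so it's in house 4.
Clue 6 places the reggae fan in house 5.
From clue 7, the folk fan must be in house 3.
House 5's sport must be tennis (nothing else left).
House 1 sport: only rugby fits.
The classical fan is narrowed to house 1 or 2; consider each.
Placing it in house 1 leads to a contradiction, so it's in house 2.
House 1's music genre must be pop (nothing else left).
By clue 3, the cricket player is in house 2.
From clue 4, the hockey player must be in house 3.
So house 4 gets basketball for sport.
So: house 1 = pop/rugby, house 2 = classical/cricket, house 3 = folk/hockey, house 4 = country/basketball, house 5 = reggae/tennis.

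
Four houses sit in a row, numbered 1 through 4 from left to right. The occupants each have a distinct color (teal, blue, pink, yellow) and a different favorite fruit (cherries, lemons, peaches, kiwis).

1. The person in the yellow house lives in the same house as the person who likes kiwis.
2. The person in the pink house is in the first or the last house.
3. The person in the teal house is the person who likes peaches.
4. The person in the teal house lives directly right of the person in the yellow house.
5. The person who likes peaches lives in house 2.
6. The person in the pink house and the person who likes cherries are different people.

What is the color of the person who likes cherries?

blue

Clue 5 places the person who likes peaches in house 2.
The person in the teal house is in house 2 (clue 3).
From clue 4, the person in the yellow house must be in house 1.
House 3 color: only blue fits.
The only color still possible for house 4 is pink.
From clue 1, the person who likes kiwis must be in house 1.
That leaves lemons as the favorite fruit for house 4.
House 3 favorite fruit: only cherries fits.
So: house 1 = yellow/kiwis, house 2 = teal/peaches, house 3 = blue/cherries, house 4 = pink/lemons.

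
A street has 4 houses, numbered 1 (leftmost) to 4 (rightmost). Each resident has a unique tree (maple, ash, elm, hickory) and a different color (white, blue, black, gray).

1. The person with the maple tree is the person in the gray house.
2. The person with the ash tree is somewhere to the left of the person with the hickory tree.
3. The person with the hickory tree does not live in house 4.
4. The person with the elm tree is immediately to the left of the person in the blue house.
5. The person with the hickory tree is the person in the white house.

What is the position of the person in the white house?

3

That leaves maple as the tree for house 4.
From clue 1, the person in the gray house must be in house 4.
That leaves black as the color for house 1.
So house 3 gets hickory for tree.
Clue 5 places the person in the white house in house 3.
House 2 color: only blue fits.
Clue 4 places the person with the elm tree in house 1.
House 2's tree must be ash (nothing else left).
So: house 1 = elm/black, house 2 = ash/blue, house 3 = hickory/white, house 4 = maple/gray.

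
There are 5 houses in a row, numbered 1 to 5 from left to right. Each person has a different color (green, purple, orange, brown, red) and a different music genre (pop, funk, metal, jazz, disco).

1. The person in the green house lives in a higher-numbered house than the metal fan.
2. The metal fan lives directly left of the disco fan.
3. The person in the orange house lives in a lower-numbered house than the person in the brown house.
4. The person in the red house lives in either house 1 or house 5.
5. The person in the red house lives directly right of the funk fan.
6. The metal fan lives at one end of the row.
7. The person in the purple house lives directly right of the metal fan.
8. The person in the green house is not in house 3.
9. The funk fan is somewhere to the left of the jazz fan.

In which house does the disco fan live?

Clue 5 places the person in the red house in house 5.
Clue 5 places the funk fan in house 4.
Clue 6: the metal fan is in house 1.
The person in the purple house is in house 2 (clue 7).
Clue 9 places the jazz fan in house 5.
House 1's color must be orange (nothing else left).
The only color still possible for house 3 is brown.
The only color still possible for house 4 is green.
Clue 2: the disco fan is in house 2.
House 3 music genre: only pop fits.
So: house 1 = orange/metal, house 2 = purple/disco, house 3 = brown/pop, house 4 = green/funk, house 5 = red/jazz.

2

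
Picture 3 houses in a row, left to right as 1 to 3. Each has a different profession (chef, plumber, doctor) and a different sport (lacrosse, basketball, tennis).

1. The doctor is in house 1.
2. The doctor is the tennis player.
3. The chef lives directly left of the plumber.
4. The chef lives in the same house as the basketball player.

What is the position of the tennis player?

1

By clue 1, the doctor is in house 1.
The tennis player is in house 1 (clue 2).
House 3's profession must be plumber (nothing else left).
The only sport still possible for house 3 is lacrosse.
House 2's profession must be chef (nothing else left).
House 2 sport: only basketball fits.
So: house 1 = doctor/tennis, house 2 = chef/basketball, house 3 = plumber/lacrosse.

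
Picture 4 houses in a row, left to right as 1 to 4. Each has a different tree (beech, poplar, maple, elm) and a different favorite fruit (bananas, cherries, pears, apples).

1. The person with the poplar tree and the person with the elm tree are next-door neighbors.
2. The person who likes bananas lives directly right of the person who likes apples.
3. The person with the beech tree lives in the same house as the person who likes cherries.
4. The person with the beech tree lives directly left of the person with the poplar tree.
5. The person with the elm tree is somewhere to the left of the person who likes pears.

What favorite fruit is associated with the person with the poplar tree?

The person with the beech tree is narrowed to house 1 or 2 or 3; consider each.
Placing it in house 2 and house 3 leads to a contradiction, so it's in house 1.
Clue 3 places the person who likes cherries in house 1.
The person with the poplar tree is in house 2 (clue 4).
So house 3 gets elm for tree.
That leaves maple as the tree for house 4.
From clue 5, the person who likes pears must be in house 4.
The only favorite fruit still possible for house 2 is apples.
The only favorite fruit still possible for house 3 is bananas.
So: house 1 = beech/cherries, house 2 = poplar/apples, house 3 = elm/bananas, house 4 = maple/pears.

apples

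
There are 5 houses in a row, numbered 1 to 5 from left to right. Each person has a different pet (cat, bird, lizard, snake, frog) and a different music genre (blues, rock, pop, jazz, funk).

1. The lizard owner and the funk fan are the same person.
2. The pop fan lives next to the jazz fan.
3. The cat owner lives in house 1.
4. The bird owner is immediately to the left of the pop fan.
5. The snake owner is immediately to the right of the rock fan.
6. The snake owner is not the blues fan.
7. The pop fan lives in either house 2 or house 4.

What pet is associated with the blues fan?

cat

Clue 3: the cat owner is in house 1.
Clue 4: the bird owner is in house 3.
The pop fan is in house 4 (clue 4).
The lizard owner is narrowed to house 2 or 5; consider each.
Placing it in house 5 leads to a contradiction, so it's in house 2.
By clue 1, the funk fan is in house 2.
House 4 pet: only snake fits.
House 5 pet: only frog fits.
By clue 5, the rock fan is in house 3.
The only music genre still possible for house 1 is blues.
House 5 music genre: only jazz fits.
So: house 1 = cat/blues, house 2 = lizard/funk, house 3 = bird/rock, house 4 = snake/pop, house 5 = frog/jazz.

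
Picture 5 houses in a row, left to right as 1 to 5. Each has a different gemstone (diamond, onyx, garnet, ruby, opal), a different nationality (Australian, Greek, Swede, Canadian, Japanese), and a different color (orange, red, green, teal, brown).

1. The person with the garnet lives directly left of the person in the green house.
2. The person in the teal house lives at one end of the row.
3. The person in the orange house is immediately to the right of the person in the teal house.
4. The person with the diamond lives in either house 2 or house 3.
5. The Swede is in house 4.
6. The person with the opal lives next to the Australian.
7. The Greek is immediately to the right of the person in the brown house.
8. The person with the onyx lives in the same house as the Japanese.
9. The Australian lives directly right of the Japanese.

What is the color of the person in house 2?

By clue 3, the person in the orange house is in house 2.
The person in the teal house is in house 1 (clue 3).
By clue 5, the Swede is in house 4.
Clue 7: the Greek is in house 5.
From clue 7, the person in the brown house must be in house 4.
House 5's gemstone must be ruby (nothing else left).
The person with the diamond is narrowed to house 2 or 3; consider each.
Placing it in house 3 leads to a contradiction, so it's in house 2.
That leaves onyx as the gemstone for house 1.
The only gemstone still possible for house 3 is opal.
So house 4 gets garnet for gemstone.
Clue 1 places the person in the green house in house 5.
The Australian is in house 2 (clue 6).
Clue 8 places the Japanese in house 1.
The only nationality still possible for house 3 is Canadian.
House 3's color must be red (nothing else left).
So: house 1 = onyx/Japanese/teal, house 2 = diamond/Australian/orange, house 3 = opal/Canadian/red, house 4 = garnet/Swede/brown, house 5 = ruby/Greek/green.

orange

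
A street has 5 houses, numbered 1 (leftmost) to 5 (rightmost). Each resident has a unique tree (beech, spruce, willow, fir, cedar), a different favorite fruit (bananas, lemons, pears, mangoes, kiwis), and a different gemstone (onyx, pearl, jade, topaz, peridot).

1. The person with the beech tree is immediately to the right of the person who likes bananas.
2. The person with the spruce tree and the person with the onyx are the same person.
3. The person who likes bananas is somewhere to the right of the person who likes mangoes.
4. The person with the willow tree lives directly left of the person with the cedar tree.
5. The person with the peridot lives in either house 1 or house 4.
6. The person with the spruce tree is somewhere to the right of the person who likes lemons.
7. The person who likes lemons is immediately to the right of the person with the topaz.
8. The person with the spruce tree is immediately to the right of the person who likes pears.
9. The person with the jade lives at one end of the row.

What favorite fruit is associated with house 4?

So house 5 gets kiwis for favorite fruit.
The only favorite fruit still possible for house 1 is mangoes.
The person with the jade is narrowed to house 1 or 5; consider each.
Placing it in house 5 leads to a contradiction, so it's in house 1.
So house 4 gets peridot for gemstone.
From clue 6, the person with the spruce tree must be in house 5.
From clue 8, the person who likes pears must be in house 4.
House 2's favorite fruit must be bananas (nothing else left).
That leaves lemons as the favorite fruit for house 3.
From clue 1, the person with the beech tree must be in house 3.
By clue 2, the person with the onyx is in house 5.
From clue 7, the person with the topaz must be in house 2.
So house 3 gets pearl for gemstone.
From clue 4, the person with the willow tree must be in house 1.
By clue 4, the person with the cedar tree is in house 2.
House 4's tree must be fir (nothing else left).
So: house 1 = willow/mangoes/jade, house 2 = cedar/bananas/topaz, house 3 = beech/lemons/pearl, house 4 = fir/pears/peridot, house 5 = spruce/kiwis/onyx.

pears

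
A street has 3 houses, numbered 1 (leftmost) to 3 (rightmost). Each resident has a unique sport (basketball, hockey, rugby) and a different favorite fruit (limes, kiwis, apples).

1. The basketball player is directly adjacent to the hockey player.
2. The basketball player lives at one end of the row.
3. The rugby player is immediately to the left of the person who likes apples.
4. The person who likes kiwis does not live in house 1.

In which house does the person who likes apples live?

The only favorite fruit still possible for house 1 is limes.
From clue 1, the hockey player must be in house 2.
House 1 sport: only rugby fits.
House 3's sport must be basketball (nothing else left).
Clue 3: the person who likes apples is in house 2.
So house 3 gets kiwis for favorite fruit.
So: house 1 = rugby/limes, house 2 = hockey/apples, house 3 = basketball/kiwis.

2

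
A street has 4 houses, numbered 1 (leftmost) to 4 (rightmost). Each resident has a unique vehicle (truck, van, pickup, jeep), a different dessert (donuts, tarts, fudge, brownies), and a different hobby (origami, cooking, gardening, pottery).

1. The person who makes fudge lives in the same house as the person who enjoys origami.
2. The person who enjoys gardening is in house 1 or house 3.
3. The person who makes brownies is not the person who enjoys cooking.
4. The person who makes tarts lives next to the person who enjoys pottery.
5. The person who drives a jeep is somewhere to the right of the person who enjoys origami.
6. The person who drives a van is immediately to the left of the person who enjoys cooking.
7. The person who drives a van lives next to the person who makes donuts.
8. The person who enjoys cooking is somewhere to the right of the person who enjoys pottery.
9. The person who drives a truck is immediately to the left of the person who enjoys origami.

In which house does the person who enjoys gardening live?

The only hobby still possible for house 4 is cooking.
By clue 6, the person who drives a van is in house 3.
The only vehicle still possible for house 4 is jeep.
The person who drives a pickup is narrowed to house 1 or 2; consider each.
Placing it in house 2 leads to a contradiction, so it's in house 1.
House 2's vehicle must be truck (nothing else left).
From clue 9, the person who enjoys origami must be in house 3.
So house 1 gets gardening for hobby.
House 2's hobby must be pottery (nothing else left).
Clue 1: the person who makes fudge is in house 3.
So house 4 gets donuts for dessert.
The only dessert still possible for house 1 is tarts.
So house 2 gets brownies for dessert.
So: house 1 = pickup/tarts/gardening, house 2 = truck/brownies/pottery, house 3 = van/fudge/origami, house 4 = jeep/donuts/cooking.

1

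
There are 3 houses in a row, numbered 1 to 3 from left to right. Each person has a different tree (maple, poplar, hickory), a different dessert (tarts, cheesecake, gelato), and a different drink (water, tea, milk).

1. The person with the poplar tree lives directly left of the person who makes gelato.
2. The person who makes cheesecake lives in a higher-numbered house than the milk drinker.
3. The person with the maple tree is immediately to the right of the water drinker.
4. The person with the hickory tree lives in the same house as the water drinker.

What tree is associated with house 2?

That leaves maple as the tree for house 3.
That leaves tarts as the dessert for house 1.
House 3 drink: only tea fits.
Clue 3 places the water drinker in house 2.
Clue 4 places the person with the hickory tree in house 2.
The only tree still possible for house 1 is poplar.
House 1 drink: only milk fits.
The person who makes gelato is in house 2 (clue 1).
That leaves cheesecake as the dessert for house 3.
So: house 1 = poplar/tarts/milk, house 2 = hickory/gelato/water, house 3 = maple/cheesecake/tea.

hickory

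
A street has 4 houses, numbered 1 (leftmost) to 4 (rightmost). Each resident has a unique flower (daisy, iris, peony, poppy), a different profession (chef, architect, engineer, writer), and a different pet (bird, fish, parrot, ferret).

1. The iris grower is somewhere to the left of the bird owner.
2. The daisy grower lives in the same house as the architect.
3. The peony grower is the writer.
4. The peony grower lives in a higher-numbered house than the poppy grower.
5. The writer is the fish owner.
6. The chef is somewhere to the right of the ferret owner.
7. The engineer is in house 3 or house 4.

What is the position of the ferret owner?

1

The only profession still possible for house 1 is architect.
From clue 2, the daisy grower must be in house 1.
The only flower still possible for house 4 is peony.
Clue 3 places the writer in house 4.
The fish owner is in house 4 (clue 5).
That leaves chef as the profession for house 2.
That leaves engineer as the profession for house 3.
Clue 1: the iris grower is in house 2.
Clue 6 places the ferret owner in house 1.
The only flower still possible for house 3 is poppy.
House 2 pet: only parrot fits.
That leaves bird as the pet for house 3.
So: house 1 = daisy/architect/ferret, house 2 = iris/chef/parrot, house 3 = poppy/engineer/bird, house 4 = peony/writer/fish.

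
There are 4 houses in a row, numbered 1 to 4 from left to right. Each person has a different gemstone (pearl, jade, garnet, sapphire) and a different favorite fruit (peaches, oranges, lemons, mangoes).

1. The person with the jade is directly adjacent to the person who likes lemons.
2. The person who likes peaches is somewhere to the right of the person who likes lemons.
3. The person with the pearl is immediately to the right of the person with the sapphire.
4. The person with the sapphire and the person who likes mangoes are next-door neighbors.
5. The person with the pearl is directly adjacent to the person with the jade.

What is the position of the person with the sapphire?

The person with the pearl is narrowed to house 2 or 3 or 4; consider each.
Placing it in house 2 and house 4 leads to a contradiction, so it's in house 3.
The person with the sapphire is in house 2 (clue 3).
House 1 gemstone: only garnet fits.
House 4 gemstone: only jade fits.
By clue 1, the person who likes lemons is in house 3.
Clue 2 places the person who likes peaches in house 4.
House 1 favorite fruit: only mangoes fits.
The only favorite fruit still possible for house 2 is oranges.
So: house 1 = garnet/mangoes, house 2 = sapphire/oranges, house 3 = pearl/lemons, house 4 = jade/peaches.

2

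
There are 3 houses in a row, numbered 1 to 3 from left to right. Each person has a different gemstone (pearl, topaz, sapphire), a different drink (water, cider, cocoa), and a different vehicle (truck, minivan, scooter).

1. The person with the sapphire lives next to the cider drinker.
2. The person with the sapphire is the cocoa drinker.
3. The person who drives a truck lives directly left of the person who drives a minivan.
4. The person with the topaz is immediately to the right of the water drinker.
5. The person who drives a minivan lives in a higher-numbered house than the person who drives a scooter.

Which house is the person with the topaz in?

2

The only vehicle still possible for house 3 is minivan.
From clue 3, the person who drives a truck must be in house 2.
House 1 vehicle: only scooter fits.
The person with the topaz is narrowed to house 2 or 3; consider each.
Placing it in house 3 leads to a contradiction, so it's in house 2.
From clue 4, the water drinker must be in house 1.
Clue 1: the cider drinker is in house 2.
Clue 2: the person with the sapphire is in house 3.
The cocoa drinker is in house 3 (clue 2).
The only gemstone still possible for house 1 is pearl.
So: house 1 = pearl/water/scooter, house 2 = topaz/cider/truck, house 3 = sapphire/cocoa/minivan.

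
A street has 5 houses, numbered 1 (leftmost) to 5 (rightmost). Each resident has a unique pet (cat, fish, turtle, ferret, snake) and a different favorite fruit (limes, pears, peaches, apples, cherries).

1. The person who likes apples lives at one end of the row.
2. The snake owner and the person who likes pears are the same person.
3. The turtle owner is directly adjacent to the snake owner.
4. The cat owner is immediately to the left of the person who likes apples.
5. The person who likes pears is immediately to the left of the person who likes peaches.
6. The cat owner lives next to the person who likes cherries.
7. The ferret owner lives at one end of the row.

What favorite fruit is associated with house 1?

By clue 4, the cat owner is in house 4.
Clue 4: the person who likes apples is in house 5.
The only favorite fruit still possible for house 3 is cherries.
Clue 5: the person who likes pears is in house 1.
By clue 5, the person who likes peaches is in house 2.
House 4 favorite fruit: only limes fits.
Clue 2: the snake owner is in house 1.
From clue 3, the turtle owner must be in house 2.
House 3's pet must be fish (nothing else left).
So house 5 gets ferret for pet.
So: house 1 = snake/pears, house 2 = turtle/peaches, house 3 = fish/cherries, house 4 = cat/limes, house 5 = ferret/apples.

pears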